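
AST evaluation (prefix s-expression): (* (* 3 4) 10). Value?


Evaluate inner: (* 3 4) = 12
Evaluate root: (* 12 10) = 120
Result: 120


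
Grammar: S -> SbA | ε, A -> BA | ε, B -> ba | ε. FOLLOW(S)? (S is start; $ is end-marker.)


$ ∈ FOLLOW(S). For each A -> αBβ: add FIRST(β)\{ε} to FOLLOW(B); if β nullable, add FOLLOW(A).
FOLLOW(S) = {$, b}


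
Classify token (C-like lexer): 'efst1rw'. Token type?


Pattern: letter/underscore followed by alphanumerics, not a keyword
Type: IDENTIFIER


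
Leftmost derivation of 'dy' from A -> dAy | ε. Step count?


Derivation: A => dAy => dy
Steps: 2


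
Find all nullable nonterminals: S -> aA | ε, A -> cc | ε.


A nonterminal is nullable iff some alternative derives ε (directly, or every symbol in it is nullable)
Nullable: {A, S}


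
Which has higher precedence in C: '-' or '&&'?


'-' is additive (level 9); '&&' is logical AND (level 2)
Higher level binds tighter
'-' has higher precedence than '&&'


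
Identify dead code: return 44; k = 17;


statement follows a return and is unreachable
Dead: 'k = 17'


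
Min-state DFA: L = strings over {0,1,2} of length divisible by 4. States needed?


Track length mod 4: states 0..3, accept at 0
Minimal DFA: 4 states


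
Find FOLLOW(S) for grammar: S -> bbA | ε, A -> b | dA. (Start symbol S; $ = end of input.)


$ ∈ FOLLOW(S). For each A -> αBβ: add FIRST(β)\{ε} to FOLLOW(B); if β nullable, add FOLLOW(A).
FOLLOW(S) = {$}


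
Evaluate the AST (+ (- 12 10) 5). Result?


Evaluate inner: (- 12 10) = 2
Evaluate root: (+ 2 5) = 7
Result: 7


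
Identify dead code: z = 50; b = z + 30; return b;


z is read by b's definition; b is returned
No dead code


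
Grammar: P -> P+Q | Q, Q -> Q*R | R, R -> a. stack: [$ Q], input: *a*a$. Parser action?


shift '*' to continue Q -> Q*R
Action: shift


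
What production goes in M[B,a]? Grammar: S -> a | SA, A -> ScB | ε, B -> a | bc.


For [B, a]: 'a' ∈ FIRST(a)
Entry: B -> a


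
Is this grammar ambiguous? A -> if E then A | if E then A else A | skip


dangling else: 'if E then if E then skip else skip' parses two ways
Ambiguous


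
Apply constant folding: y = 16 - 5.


16 - 5 = 11 at compile time
Optimized: y = 11


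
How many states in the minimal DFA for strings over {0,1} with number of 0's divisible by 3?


Track (count of 0) mod 3: states 0..2, accept at 0
Minimal DFA: 3 states


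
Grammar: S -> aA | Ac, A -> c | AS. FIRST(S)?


Per alternative of S: FIRST(aA) = {a}; FIRST(Ac) = {c}
FIRST(S) = {a, c}


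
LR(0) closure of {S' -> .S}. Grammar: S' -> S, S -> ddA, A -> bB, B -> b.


Start: S' -> .S
For each item with dot before a nonterminal B, add B -> .γ for every B-production
Closure: [S' -> .S, S -> .ddA]


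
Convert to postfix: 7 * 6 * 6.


Left to right (same or higher precedence on left)
Postfix: 7 6 * 6 *


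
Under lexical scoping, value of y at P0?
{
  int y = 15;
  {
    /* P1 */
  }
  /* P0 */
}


y declared in the same block as P0
y = 15


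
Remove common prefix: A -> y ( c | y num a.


Common prefix: 'y'
Factored: A -> y A', A' -> ( c | num a


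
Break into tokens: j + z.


Scan left to right, longest-match per lexeme
Tokens: ID(j), OP(+), ID(z)


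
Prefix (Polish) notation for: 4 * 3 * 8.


left-to-right (same/higher precedence on left): tree is (* (* 4 3) 8)
Prefix: * * 4 3 8


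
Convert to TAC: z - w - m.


Break into single-operator statements:
t1 = z - w
t2 = t1 - m


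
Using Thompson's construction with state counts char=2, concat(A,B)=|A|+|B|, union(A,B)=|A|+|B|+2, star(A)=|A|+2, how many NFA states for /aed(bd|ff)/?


Syntax tree has 7 char leaf(s), 1 union(s), 0 star(s)
chars contribute 7×2 = 14; each union adds +2; each star adds +2
Total: 14 + 2 + 0 = 16 states


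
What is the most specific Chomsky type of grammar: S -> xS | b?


Right-linear: every RHS is a terminal or a terminal followed by one nonterminal
Classification: Type 3 (Regular)


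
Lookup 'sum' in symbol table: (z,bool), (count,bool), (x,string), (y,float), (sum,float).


Lookup 'sum' → type float


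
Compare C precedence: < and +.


'+' is additive (level 9); '<' is relational (level 7)
Higher level binds tighter
'+' has higher precedence than '<'


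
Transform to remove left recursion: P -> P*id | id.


Left-recursive alternatives: P*id; non-recursive: id
Introduce P': P -> idP', P' -> *idP' | ε


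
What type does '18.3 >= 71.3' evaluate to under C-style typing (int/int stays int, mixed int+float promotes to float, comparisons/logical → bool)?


Operand types: float >= float
Rule: comparison yields bool
Result type: bool


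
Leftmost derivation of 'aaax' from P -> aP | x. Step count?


Derivation: P => aP => aaP => aaaP => aaax
Steps: 4


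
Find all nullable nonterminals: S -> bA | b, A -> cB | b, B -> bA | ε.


A nonterminal is nullable iff some alternative derives ε (directly, or every symbol in it is nullable)
Nullable: {B}


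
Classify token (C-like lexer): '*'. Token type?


Pattern: operator symbol
Type: OPERATOR


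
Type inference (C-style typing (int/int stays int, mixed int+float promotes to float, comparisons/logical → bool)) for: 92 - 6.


Operand types: int - int
Rule: mixed int/float promotes to float; int/int stays int
Result type: int


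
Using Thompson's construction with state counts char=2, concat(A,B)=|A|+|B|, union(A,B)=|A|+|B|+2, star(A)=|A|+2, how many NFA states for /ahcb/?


Syntax tree has 4 char leaf(s), 0 union(s), 0 star(s)
chars contribute 4×2 = 8; each union adds +2; each star adds +2
Total: 8 + 0 + 0 = 8 states


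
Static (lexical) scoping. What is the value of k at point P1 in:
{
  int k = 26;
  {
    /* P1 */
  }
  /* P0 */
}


P1's block does not declare k; resolves to the enclosing declaration at depth 0
k = 26


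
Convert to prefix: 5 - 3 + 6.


left-to-right (same/higher precedence on left): tree is (+ (- 5 3) 6)
Prefix: + - 5 3 6


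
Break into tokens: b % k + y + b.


Scan left to right, longest-match per lexeme
Tokens: ID(b), OP(%), ID(k), OP(+), ID(y), OP(+), ID(b)


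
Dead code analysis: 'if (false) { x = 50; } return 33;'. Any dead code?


condition is constant false, so the whole block is unreachable
Dead: 'if (false) { x = 50; }'


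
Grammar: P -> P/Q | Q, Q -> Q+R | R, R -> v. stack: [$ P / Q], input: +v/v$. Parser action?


'+' can extend Q; shift to build Q -> Q+R
Action: shift


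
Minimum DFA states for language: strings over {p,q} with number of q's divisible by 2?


Track (count of q) mod 2: states 0..1, accept at 0
Minimal DFA: 2 states


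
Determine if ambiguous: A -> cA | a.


right-linear, alternatives start with distinct terminals 'c' vs 'a': unique leftmost derivation
Unambiguous


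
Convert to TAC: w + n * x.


Break into single-operator statements:
t1 = n * x
t2 = w + t1


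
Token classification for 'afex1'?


Pattern: letter/underscore followed by alphanumerics, not a keyword
Type: IDENTIFIER


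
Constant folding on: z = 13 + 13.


13 + 13 = 26 at compile time
Optimized: z = 26


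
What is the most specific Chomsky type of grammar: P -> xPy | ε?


Single nonterminal LHS, but x^n y^n is not regular
Classification: Type 2 (Context-Free)


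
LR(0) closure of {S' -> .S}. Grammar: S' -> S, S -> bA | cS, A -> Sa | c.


Start: S' -> .S
For each item with dot before a nonterminal B, add B -> .γ for every B-production
Closure: [S' -> .S, S -> .bA, S -> .cS]


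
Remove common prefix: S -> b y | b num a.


Common prefix: 'b'
Factored: S -> b S', S' -> y | num a


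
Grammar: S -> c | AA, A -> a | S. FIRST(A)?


Per alternative of A: FIRST(a) = {a}; FIRST(S) = {a, c}
FIRST(A) = {a, c}


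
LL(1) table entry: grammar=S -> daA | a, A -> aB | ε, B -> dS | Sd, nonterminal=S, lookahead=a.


For [S, a]: 'a' ∈ FIRST(a)
Entry: S -> a


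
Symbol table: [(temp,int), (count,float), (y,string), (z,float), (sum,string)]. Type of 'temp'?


Lookup 'temp' → type int


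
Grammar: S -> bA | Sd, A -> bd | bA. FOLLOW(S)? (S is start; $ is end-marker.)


$ ∈ FOLLOW(S). For each A -> αBβ: add FIRST(β)\{ε} to FOLLOW(B); if β nullable, add FOLLOW(A).
FOLLOW(S) = {$, d}


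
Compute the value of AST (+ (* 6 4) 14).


Evaluate inner: (* 6 4) = 24
Evaluate root: (+ 24 14) = 38
Result: 38


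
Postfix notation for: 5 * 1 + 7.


Left to right (same or higher precedence on left)
Postfix: 5 1 * 7 +


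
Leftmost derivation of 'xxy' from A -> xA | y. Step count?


Derivation: A => xA => xxA => xxy
Steps: 3


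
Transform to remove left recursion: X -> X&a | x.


Left-recursive alternatives: X&a; non-recursive: x
Introduce X': X -> xX', X' -> &aX' | ε


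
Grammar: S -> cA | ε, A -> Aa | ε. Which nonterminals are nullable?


A nonterminal is nullable iff some alternative derives ε (directly, or every symbol in it is nullable)
Nullable: {A, S}


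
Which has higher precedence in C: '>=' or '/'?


'/' is multiplicative (level 10); '>=' is relational (level 7)
Higher level binds tighter
'/' has higher precedence than '>='


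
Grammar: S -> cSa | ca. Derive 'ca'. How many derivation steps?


Derivation: S => ca
Steps: 1


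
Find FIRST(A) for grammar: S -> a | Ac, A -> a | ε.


Per alternative of A: FIRST(a) = {a}; FIRST(ε) = {ε}
FIRST(A) = {a, ε}


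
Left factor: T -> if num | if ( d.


Common prefix: 'if'
Factored: T -> if T', T' -> num | ( d


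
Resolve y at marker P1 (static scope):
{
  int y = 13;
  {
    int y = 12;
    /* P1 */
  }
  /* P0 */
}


y declared in the same block as P1
y = 12


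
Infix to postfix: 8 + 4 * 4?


* has higher precedence, evaluate 4*4 first
Postfix: 8 4 4 * +


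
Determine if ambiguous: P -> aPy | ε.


balanced a^n…y^n: each string has a unique parse
Unambiguous


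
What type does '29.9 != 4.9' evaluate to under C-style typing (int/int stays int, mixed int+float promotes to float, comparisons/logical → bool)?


Operand types: float != float
Rule: comparison yields bool
Result type: bool


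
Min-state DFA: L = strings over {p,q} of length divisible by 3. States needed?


Track length mod 3: states 0..2, accept at 0
Minimal DFA: 3 states


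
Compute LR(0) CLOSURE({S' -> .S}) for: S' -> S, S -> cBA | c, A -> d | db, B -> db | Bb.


Start: S' -> .S
For each item with dot before a nonterminal B, add B -> .γ for every B-production
Closure: [S' -> .S, S -> .cBA, S -> .c]


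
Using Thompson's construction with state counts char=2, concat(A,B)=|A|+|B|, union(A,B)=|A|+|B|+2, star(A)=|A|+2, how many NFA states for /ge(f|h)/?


Syntax tree has 4 char leaf(s), 1 union(s), 0 star(s)
chars contribute 4×2 = 8; each union adds +2; each star adds +2
Total: 8 + 2 + 0 = 10 states


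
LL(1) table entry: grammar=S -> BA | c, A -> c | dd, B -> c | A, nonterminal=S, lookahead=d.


For [S, d]: 'd' ∈ FIRST(BA)
Entry: S -> BA


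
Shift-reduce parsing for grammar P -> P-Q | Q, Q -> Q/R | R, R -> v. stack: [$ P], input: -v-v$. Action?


shift '-' to continue P -> P-Q
Action: shift


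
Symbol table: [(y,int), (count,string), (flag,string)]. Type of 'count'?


Lookup 'count' → type string


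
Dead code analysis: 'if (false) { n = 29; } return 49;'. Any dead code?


condition is constant false, so the whole block is unreachable
Dead: 'if (false) { n = 29; }'


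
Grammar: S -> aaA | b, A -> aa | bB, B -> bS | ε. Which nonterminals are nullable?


A nonterminal is nullable iff some alternative derives ε (directly, or every symbol in it is nullable)
Nullable: {B}


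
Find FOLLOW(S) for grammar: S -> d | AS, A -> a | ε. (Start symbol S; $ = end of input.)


$ ∈ FOLLOW(S). For each A -> αBβ: add FIRST(β)\{ε} to FOLLOW(B); if β nullable, add FOLLOW(A).
FOLLOW(S) = {$}


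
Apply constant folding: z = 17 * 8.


17 * 8 = 136 at compile time
Optimized: z = 136


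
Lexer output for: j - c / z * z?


Scan left to right, longest-match per lexeme
Tokens: ID(j), OP(-), ID(c), OP(/), ID(z), OP(*), ID(z)


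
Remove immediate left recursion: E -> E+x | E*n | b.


Left-recursive alternatives: E+x, E*n; non-recursive: b
Introduce E': E -> bE', E' -> +xE' | *nE' | ε


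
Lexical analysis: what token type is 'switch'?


Pattern: reserved word
Type: KEYWORD


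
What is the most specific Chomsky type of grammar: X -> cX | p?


Right-linear: every RHS is a terminal or a terminal followed by one nonterminal
Classification: Type 3 (Regular)


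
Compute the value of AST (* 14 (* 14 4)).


Evaluate inner: (* 14 4) = 56
Evaluate root: (* 14 56) = 784
Result: 784


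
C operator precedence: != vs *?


'*' is multiplicative (level 10); '!=' is equality (level 6)
Higher level binds tighter
'*' has higher precedence than '!='


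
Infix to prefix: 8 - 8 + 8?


left-to-right (same/higher precedence on left): tree is (+ (- 8 8) 8)
Prefix: + - 8 8 8


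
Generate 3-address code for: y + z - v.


Break into single-operator statements:
t1 = y + z
t2 = t1 - v


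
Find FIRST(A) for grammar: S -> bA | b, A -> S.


Per alternative of A: FIRST(S) = {b}
FIRST(A) = {b}


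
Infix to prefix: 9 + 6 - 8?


left-to-right (same/higher precedence on left): tree is (- (+ 9 6) 8)
Prefix: - + 9 6 8


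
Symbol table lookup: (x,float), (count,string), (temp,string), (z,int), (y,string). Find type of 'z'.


Lookup 'z' → type int


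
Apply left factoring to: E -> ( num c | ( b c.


Common prefix: '('
Factored: E -> ( E', E' -> num c | b c


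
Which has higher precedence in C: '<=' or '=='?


'<=' is relational (level 7); '==' is equality (level 6)
Higher level binds tighter
'<=' has higher precedence than '=='


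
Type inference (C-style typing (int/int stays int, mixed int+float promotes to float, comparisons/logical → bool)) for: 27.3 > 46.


Operand types: float > int
Rule: comparison yields bool
Result type: bool


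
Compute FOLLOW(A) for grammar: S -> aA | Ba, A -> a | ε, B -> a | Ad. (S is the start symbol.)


$ ∈ FOLLOW(S). For each A -> αBβ: add FIRST(β)\{ε} to FOLLOW(B); if β nullable, add FOLLOW(A).
FOLLOW(A) = {$, d}


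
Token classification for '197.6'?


Pattern: digits with a decimal point
Type: FLOAT_LITERAL


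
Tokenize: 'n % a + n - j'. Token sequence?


Scan left to right, longest-match per lexeme
Tokens: ID(n), OP(%), ID(a), OP(+), ID(n), OP(-), ID(j)


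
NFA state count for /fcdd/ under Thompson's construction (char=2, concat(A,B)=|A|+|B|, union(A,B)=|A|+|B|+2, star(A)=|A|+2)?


Syntax tree has 4 char leaf(s), 0 union(s), 0 star(s)
chars contribute 4×2 = 8; each union adds +2; each star adds +2
Total: 8 + 0 + 0 = 8 states


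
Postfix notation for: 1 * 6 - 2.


Left to right (same or higher precedence on left)
Postfix: 1 6 * 2 -


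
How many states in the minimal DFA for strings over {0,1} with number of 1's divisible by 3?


Track (count of 1) mod 3: states 0..2, accept at 0
Minimal DFA: 3 states


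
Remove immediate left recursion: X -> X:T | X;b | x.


Left-recursive alternatives: X:T, X;b; non-recursive: x
Introduce X': X -> xX', X' -> :TX' | ;bX' | ε


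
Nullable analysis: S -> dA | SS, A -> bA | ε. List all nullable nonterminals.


A nonterminal is nullable iff some alternative derives ε (directly, or every symbol in it is nullable)
Nullable: {A}


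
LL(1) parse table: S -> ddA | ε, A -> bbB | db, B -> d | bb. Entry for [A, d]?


For [A, d]: 'd' ∈ FIRST(db)
Entry: A -> db


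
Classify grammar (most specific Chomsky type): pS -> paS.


LHS has context (more than one symbol) and |LHS| ≤ |RHS|
Classification: Type 1 (Context-Sensitive)


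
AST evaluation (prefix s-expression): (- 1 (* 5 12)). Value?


Evaluate inner: (* 5 12) = 60
Evaluate root: (- 1 60) = -59
Result: -59


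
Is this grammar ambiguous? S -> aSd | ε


balanced a^n…d^n: each string has a unique parse
Unambiguous


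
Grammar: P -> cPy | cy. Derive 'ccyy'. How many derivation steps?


Derivation: P => cPy => ccyy
Steps: 2


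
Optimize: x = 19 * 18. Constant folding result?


19 * 18 = 342 at compile time
Optimized: x = 342


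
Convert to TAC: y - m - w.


Break into single-operator statements:
t1 = y - m
t2 = t1 - w


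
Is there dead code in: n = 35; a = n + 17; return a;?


n is read by a's definition; a is returned
No dead code


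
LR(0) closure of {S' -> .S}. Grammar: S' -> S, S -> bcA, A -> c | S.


Start: S' -> .S
For each item with dot before a nonterminal B, add B -> .γ for every B-production
Closure: [S' -> .S, S -> .bcA]


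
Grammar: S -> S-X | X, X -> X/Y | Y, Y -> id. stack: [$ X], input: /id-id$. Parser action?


shift '/' to continue X -> X/Y
Action: shift


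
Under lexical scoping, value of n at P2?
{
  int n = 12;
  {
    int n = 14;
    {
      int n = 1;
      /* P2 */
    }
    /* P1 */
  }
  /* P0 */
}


n declared in the same block as P2
n = 1


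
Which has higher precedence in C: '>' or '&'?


'>' is relational (level 7); '&' is bitwise AND (level 5)
Higher level binds tighter
'>' has higher precedence than '&'


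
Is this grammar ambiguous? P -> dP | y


right-linear, alternatives start with distinct terminals 'd' vs 'y': unique leftmost derivation
Unambiguous


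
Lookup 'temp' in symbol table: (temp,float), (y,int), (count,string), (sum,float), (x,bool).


Lookup 'temp' → type float


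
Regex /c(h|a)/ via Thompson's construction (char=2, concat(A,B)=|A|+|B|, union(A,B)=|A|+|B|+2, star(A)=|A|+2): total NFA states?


Syntax tree has 3 char leaf(s), 1 union(s), 0 star(s)
chars contribute 3×2 = 6; each union adds +2; each star adds +2
Total: 6 + 2 + 0 = 8 states


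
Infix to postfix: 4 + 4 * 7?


* has higher precedence, evaluate 4*7 first
Postfix: 4 4 7 * +


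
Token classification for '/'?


Pattern: operator symbol
Type: OPERATOR


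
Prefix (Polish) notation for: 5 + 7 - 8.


left-to-right (same/higher precedence on left): tree is (- (+ 5 7) 8)
Prefix: - + 5 7 8


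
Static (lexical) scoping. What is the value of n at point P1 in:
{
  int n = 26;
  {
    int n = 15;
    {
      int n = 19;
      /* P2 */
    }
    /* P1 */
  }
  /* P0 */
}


n declared in the same block as P1
n = 15


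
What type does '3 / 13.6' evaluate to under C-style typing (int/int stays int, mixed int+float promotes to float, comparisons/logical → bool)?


Operand types: int / float
Rule: mixed int/float promotes to float; int/int stays int
Result type: float


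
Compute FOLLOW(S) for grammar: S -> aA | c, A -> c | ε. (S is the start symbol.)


$ ∈ FOLLOW(S). For each A -> αBβ: add FIRST(β)\{ε} to FOLLOW(B); if β nullable, add FOLLOW(A).
FOLLOW(S) = {$}


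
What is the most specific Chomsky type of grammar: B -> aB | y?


Right-linear: every RHS is a terminal or a terminal followed by one nonterminal
Classification: Type 3 (Regular)


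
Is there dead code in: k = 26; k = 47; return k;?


first assignment to k is overwritten before any read
Dead: 'k = 26'


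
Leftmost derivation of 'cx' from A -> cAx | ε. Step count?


Derivation: A => cAx => cx
Steps: 2


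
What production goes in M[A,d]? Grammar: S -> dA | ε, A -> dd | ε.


For [A, d]: 'd' ∈ FIRST(dd)
Entry: A -> dd


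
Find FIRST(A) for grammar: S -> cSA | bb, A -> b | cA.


Per alternative of A: FIRST(b) = {b}; FIRST(cA) = {c}
FIRST(A) = {b, c}


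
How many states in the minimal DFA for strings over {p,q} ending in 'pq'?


Track the longest suffix of input matching a prefix of 'pq': 3 classes (prefixes of length 0..2)
Minimal DFA: 3 states


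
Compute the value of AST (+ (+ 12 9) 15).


Evaluate inner: (+ 12 9) = 21
Evaluate root: (+ 21 15) = 36
Result: 36


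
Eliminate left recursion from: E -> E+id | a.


Left-recursive alternatives: E+id; non-recursive: a
Introduce E': E -> aE', E' -> +idE' | ε


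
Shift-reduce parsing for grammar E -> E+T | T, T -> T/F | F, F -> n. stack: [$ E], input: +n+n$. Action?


shift '+' to continue E -> E+T
Action: shift


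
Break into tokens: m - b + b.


Scan left to right, longest-match per lexeme
Tokens: ID(m), OP(-), ID(b), OP(+), ID(b)


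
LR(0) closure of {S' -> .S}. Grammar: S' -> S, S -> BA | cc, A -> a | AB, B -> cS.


Start: S' -> .S
For each item with dot before a nonterminal B, add B -> .γ for every B-production
Closure: [S' -> .S, S -> .BA, S -> .cc, B -> .cS]


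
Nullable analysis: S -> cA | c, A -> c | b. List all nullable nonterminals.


A nonterminal is nullable iff some alternative derives ε (directly, or every symbol in it is nullable)
Nullable: {}


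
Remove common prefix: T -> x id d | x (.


Common prefix: 'x'
Factored: T -> x T', T' -> id d | (


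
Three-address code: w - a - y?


Break into single-operator statements:
t1 = w - a
t2 = t1 - y


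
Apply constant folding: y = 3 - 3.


3 - 3 = 0 at compile time
Optimized: y = 0


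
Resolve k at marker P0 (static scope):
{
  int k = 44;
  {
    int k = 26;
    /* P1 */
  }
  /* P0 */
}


k declared in the same block as P0
k = 44


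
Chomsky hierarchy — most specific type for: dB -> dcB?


LHS has context (more than one symbol) and |LHS| ≤ |RHS|
Classification: Type 1 (Context-Sensitive)


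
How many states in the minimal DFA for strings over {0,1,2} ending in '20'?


Track the longest suffix of input matching a prefix of '20': 3 classes (prefixes of length 0..2)
Minimal DFA: 3 states


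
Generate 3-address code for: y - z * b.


Break into single-operator statements:
t1 = z * b
t2 = y - t1


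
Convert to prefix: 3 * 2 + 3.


left-to-right (same/higher precedence on left): tree is (+ (* 3 2) 3)
Prefix: + * 3 2 3


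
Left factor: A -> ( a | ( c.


Common prefix: '('
Factored: A -> ( A', A' -> a | c


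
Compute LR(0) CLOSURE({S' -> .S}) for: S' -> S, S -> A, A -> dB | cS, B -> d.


Start: S' -> .S
For each item with dot before a nonterminal B, add B -> .γ for every B-production
Closure: [S' -> .S, S -> .A, A -> .dB, A -> .cS]


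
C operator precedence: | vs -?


'-' is additive (level 9); '|' is bitwise OR (level 3)
Higher level binds tighter
'-' has higher precedence than '|'


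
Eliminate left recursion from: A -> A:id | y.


Left-recursive alternatives: A:id; non-recursive: y
Introduce A': A -> yA', A' -> :idA' | ε


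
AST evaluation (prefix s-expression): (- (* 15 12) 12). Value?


Evaluate inner: (* 15 12) = 180
Evaluate root: (- 180 12) = 168
Result: 168


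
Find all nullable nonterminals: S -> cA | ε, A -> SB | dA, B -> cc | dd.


A nonterminal is nullable iff some alternative derives ε (directly, or every symbol in it is nullable)
Nullable: {S}


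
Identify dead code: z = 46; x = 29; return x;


z is assigned but never read
Dead: 'z = 46'


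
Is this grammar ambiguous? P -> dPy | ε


balanced d^n…y^n: each string has a unique parse
Unambiguous


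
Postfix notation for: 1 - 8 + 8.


Left to right (same or higher precedence on left)
Postfix: 1 8 - 8 +


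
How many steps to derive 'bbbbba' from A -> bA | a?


Derivation: A => bA => bbA => bbbA => bbbbA => bbbbbA => bbbbba
Steps: 6


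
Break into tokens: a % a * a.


Scan left to right, longest-match per lexeme
Tokens: ID(a), OP(%), ID(a), OP(*), ID(a)


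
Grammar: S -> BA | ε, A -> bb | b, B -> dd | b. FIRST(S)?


Per alternative of S: FIRST(BA) = {b, d}; FIRST(ε) = {ε}
FIRST(S) = {b, d, ε}


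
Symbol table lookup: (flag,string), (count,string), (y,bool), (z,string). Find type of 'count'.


Lookup 'count' → type string


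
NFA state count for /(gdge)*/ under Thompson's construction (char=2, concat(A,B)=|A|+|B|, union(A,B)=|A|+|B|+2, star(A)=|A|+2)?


Syntax tree has 4 char leaf(s), 0 union(s), 1 star(s)
chars contribute 4×2 = 8; each union adds +2; each star adds +2
Total: 8 + 0 + 2 = 10 states


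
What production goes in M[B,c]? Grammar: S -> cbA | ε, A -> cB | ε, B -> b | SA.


For [B, c]: 'c' ∈ FIRST(SA)
Entry: B -> SA


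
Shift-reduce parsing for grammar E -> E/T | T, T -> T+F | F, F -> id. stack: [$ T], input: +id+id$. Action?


shift '+' to continue T -> T+F
Action: shift


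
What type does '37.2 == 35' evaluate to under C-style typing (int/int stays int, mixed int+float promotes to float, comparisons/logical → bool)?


Operand types: float == int
Rule: comparison yields bool
Result type: bool


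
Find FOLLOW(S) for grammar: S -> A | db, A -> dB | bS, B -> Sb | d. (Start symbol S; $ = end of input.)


$ ∈ FOLLOW(S). For each A -> αBβ: add FIRST(β)\{ε} to FOLLOW(B); if β nullable, add FOLLOW(A).
FOLLOW(S) = {$, b}


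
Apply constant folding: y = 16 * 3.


16 * 3 = 48 at compile time
Optimized: y = 48


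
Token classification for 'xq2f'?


Pattern: letter/underscore followed by alphanumerics, not a keyword
Type: IDENTIFIER


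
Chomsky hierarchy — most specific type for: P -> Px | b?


Left-linear: every RHS is a terminal or one nonterminal followed by a terminal
Classification: Type 3 (Regular)


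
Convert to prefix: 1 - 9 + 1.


left-to-right (same/higher precedence on left): tree is (+ (- 1 9) 1)
Prefix: + - 1 9 1


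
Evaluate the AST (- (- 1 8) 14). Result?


Evaluate inner: (- 1 8) = -7
Evaluate root: (- -7 14) = -21
Result: -21


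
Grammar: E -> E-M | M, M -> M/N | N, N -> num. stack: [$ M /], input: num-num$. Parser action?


no handle; shift 'num'
Action: shift


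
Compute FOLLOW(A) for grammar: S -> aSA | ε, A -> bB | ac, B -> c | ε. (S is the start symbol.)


$ ∈ FOLLOW(S). For each A -> αBβ: add FIRST(β)\{ε} to FOLLOW(B); if β nullable, add FOLLOW(A).
FOLLOW(A) = {$, a, b}


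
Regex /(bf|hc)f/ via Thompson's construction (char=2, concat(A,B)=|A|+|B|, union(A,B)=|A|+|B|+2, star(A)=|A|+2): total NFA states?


Syntax tree has 5 char leaf(s), 1 union(s), 0 star(s)
chars contribute 5×2 = 10; each union adds +2; each star adds +2
Total: 10 + 2 + 0 = 12 states


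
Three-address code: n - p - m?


Break into single-operator statements:
t1 = n - p
t2 = t1 - m


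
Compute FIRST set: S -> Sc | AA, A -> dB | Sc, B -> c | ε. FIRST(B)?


Per alternative of B: FIRST(c) = {c}; FIRST(ε) = {ε}
FIRST(B) = {c, ε}


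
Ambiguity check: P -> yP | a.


right-linear, alternatives start with distinct terminals 'y' vs 'a': unique leftmost derivation
Unambiguous


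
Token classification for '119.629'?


Pattern: digits with a decimal point
Type: FLOAT_LITERAL


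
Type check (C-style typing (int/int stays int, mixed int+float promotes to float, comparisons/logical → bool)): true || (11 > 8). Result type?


Operand types: bool || bool
Rule: logical operators take bool operands and yield bool
Result type: bool


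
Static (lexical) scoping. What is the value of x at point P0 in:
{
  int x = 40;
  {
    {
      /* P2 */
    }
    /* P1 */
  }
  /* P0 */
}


x declared in the same block as P0
x = 40


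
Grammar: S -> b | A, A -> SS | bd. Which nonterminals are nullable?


A nonterminal is nullable iff some alternative derives ε (directly, or every symbol in it is nullable)
Nullable: {}


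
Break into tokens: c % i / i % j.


Scan left to right, longest-match per lexeme
Tokens: ID(c), OP(%), ID(i), OP(/), ID(i), OP(%), ID(j)


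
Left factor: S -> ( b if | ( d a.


Common prefix: '('
Factored: S -> ( S', S' -> b if | d a


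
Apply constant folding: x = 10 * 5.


10 * 5 = 50 at compile time
Optimized: x = 50


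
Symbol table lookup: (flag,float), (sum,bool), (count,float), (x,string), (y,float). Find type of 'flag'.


Lookup 'flag' → type float


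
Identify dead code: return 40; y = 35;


statement follows a return and is unreachable
Dead: 'y = 35'


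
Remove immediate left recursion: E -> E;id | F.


Left-recursive alternatives: E;id; non-recursive: F
Introduce E': E -> FE', E' -> ;idE' | ε


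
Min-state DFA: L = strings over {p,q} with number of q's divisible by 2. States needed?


Track (count of q) mod 2: states 0..1, accept at 0
Minimal DFA: 2 states


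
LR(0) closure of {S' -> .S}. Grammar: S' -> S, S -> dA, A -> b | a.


Start: S' -> .S
For each item with dot before a nonterminal B, add B -> .γ for every B-production
Closure: [S' -> .S, S -> .dA]


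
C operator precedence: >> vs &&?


'>>' is shift (level 8); '&&' is logical AND (level 2)
Higher level binds tighter
'>>' has higher precedence than '&&'


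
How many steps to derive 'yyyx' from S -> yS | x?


Derivation: S => yS => yyS => yyyS => yyyx
Steps: 4


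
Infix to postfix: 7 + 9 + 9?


Left to right (same or higher precedence on left)
Postfix: 7 9 + 9 +


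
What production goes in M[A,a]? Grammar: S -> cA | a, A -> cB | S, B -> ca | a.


For [A, a]: 'a' ∈ FIRST(S)
Entry: A -> S


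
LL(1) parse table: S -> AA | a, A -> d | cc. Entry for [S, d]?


For [S, d]: 'd' ∈ FIRST(AA)
Entry: S -> AA


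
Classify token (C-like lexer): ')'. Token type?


Pattern: delimiter/punctuation
Type: PUNCTUATION


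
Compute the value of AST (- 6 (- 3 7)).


Evaluate inner: (- 3 7) = -4
Evaluate root: (- 6 -4) = 10
Result: 10


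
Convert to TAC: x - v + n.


Break into single-operator statements:
t1 = x - v
t2 = t1 + n


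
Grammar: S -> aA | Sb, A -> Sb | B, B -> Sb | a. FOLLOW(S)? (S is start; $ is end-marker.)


$ ∈ FOLLOW(S). For each A -> αBβ: add FIRST(β)\{ε} to FOLLOW(B); if β nullable, add FOLLOW(A).
FOLLOW(S) = {$, b}


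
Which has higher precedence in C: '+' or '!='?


'+' is additive (level 9); '!=' is equality (level 6)
Higher level binds tighter
'+' has higher precedence than '!='


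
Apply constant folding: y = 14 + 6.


14 + 6 = 20 at compile time
Optimized: y = 20


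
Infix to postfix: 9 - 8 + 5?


Left to right (same or higher precedence on left)
Postfix: 9 8 - 5 +


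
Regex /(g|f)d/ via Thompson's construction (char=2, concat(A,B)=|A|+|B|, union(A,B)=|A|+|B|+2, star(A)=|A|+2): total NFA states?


Syntax tree has 3 char leaf(s), 1 union(s), 0 star(s)
chars contribute 3×2 = 6; each union adds +2; each star adds +2
Total: 6 + 2 + 0 = 8 states


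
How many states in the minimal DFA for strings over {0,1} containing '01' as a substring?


KMP-style automaton: 2 progress states + 1 absorbing accept = 3
Minimal DFA: 3 states


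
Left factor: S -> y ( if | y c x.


Common prefix: 'y'
Factored: S -> y S', S' -> ( if | c x


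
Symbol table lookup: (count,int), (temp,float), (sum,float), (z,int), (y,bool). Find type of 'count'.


Lookup 'count' → type int


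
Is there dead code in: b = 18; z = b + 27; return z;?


b is read by z's definition; z is returned
No dead code


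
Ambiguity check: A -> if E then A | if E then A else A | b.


dangling else: 'if E then if E then b else b' parses two ways
Ambiguous


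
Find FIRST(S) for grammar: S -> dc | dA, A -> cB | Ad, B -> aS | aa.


Per alternative of S: FIRST(dc) = {d}; FIRST(dA) = {d}
FIRST(S) = {d}


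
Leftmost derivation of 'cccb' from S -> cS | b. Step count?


Derivation: S => cS => ccS => cccS => cccb
Steps: 4


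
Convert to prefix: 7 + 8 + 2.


left-to-right (same/higher precedence on left): tree is (+ (+ 7 8) 2)
Prefix: + + 7 8 2


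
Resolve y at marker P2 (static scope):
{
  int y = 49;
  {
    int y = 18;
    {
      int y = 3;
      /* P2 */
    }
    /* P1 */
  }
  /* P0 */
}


y declared in the same block as P2
y = 3


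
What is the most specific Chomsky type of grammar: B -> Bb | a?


Left-linear: every RHS is a terminal or one nonterminal followed by a terminal
Classification: Type 3 (Regular)


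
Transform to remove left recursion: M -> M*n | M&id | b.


Left-recursive alternatives: M*n, M&id; non-recursive: b
Introduce M': M -> bM', M' -> *nM' | &idM' | ε


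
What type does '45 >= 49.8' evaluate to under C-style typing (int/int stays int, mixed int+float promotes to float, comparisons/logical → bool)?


Operand types: int >= float
Rule: comparison yields bool
Result type: bool


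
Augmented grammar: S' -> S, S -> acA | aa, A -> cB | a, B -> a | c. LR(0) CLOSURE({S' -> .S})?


Start: S' -> .S
For each item with dot before a nonterminal B, add B -> .γ for every B-production
Closure: [S' -> .S, S -> .acA, S -> .aa]


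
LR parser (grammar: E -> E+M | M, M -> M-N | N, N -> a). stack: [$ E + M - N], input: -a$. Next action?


handle 'M-N' on top
Action: reduce (M -> M-N)


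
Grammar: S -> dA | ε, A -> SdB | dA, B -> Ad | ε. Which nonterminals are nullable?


A nonterminal is nullable iff some alternative derives ε (directly, or every symbol in it is nullable)
Nullable: {B, S}


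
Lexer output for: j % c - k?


Scan left to right, longest-match per lexeme
Tokens: ID(j), OP(%), ID(c), OP(-), ID(k)


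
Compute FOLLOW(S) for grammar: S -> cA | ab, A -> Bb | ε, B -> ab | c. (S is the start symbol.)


$ ∈ FOLLOW(S). For each A -> αBβ: add FIRST(β)\{ε} to FOLLOW(B); if β nullable, add FOLLOW(A).
FOLLOW(S) = {$}


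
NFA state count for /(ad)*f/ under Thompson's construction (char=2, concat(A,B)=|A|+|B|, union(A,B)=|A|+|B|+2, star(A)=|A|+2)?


Syntax tree has 3 char leaf(s), 0 union(s), 1 star(s)
chars contribute 3×2 = 6; each union adds +2; each star adds +2
Total: 6 + 0 + 2 = 8 states


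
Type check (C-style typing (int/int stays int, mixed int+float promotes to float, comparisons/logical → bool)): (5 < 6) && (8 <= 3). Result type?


Operand types: bool && bool
Rule: logical operators take bool operands and yield bool
Result type: bool


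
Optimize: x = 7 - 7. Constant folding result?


7 - 7 = 0 at compile time
Optimized: x = 0


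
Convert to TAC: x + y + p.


Break into single-operator statements:
t1 = x + y
t2 = t1 + p


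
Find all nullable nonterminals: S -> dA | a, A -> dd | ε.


A nonterminal is nullable iff some alternative derives ε (directly, or every symbol in it is nullable)
Nullable: {A}


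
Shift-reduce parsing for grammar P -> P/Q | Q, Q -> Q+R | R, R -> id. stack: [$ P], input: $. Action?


start symbol P on stack, input exhausted
Action: accept


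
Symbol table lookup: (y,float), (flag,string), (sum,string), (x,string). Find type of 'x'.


Lookup 'x' → type string


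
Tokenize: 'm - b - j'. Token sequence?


Scan left to right, longest-match per lexeme
Tokens: ID(m), OP(-), ID(b), OP(-), ID(j)


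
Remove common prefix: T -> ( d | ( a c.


Common prefix: '('
Factored: T -> ( T', T' -> d | a c


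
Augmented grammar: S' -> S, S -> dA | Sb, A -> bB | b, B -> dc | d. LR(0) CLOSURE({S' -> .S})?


Start: S' -> .S
For each item with dot before a nonterminal B, add B -> .γ for every B-production
Closure: [S' -> .S, S -> .dA, S -> .Sb]


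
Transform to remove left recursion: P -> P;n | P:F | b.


Left-recursive alternatives: P;n, P:F; non-recursive: b
Introduce P': P -> bP', P' -> ;nP' | :FP' | ε


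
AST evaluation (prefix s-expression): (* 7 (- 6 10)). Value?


Evaluate inner: (- 6 10) = -4
Evaluate root: (* 7 -4) = -28
Result: -28


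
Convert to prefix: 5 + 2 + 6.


left-to-right (same/higher precedence on left): tree is (+ (+ 5 2) 6)
Prefix: + + 5 2 6


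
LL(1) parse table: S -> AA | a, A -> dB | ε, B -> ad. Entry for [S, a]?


For [S, a]: 'a' ∈ FIRST(a)
Entry: S -> a


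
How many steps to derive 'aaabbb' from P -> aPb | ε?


Derivation: P => aPb => aaPbb => aaaPbbb => aaabbb
Steps: 4


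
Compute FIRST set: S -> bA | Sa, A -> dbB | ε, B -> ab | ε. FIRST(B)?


Per alternative of B: FIRST(ab) = {a}; FIRST(ε) = {ε}
FIRST(B) = {a, ε}


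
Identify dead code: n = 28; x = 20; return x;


n is assigned but never read
Dead: 'n = 28'


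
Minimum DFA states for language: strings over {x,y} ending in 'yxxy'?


Track the longest suffix of input matching a prefix of 'yxxy': 5 classes (prefixes of length 0..4)
Minimal DFA: 5 states


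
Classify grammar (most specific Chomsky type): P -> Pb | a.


Left-linear: every RHS is a terminal or one nonterminal followed by a terminal
Classification: Type 3 (Regular)


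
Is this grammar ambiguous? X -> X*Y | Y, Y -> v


precedence layered via separate nonterminal Y: deterministic
Unambiguous


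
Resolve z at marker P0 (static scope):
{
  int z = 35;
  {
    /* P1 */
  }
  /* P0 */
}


z declared in the same block as P0
z = 35


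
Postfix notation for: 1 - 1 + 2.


Left to right (same or higher precedence on left)
Postfix: 1 1 - 2 +


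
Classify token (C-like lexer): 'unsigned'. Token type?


Pattern: reserved word
Type: KEYWORD


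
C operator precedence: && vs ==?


'==' is equality (level 6); '&&' is logical AND (level 2)
Higher level binds tighter
'==' has higher precedence than '&&'


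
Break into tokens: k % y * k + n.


Scan left to right, longest-match per lexeme
Tokens: ID(k), OP(%), ID(y), OP(*), ID(k), OP(+), ID(n)


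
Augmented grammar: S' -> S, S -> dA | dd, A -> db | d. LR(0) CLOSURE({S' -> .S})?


Start: S' -> .S
For each item with dot before a nonterminal B, add B -> .γ for every B-production
Closure: [S' -> .S, S -> .dA, S -> .dd]


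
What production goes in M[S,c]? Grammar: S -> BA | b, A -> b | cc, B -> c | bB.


For [S, c]: 'c' ∈ FIRST(BA)
Entry: S -> BA


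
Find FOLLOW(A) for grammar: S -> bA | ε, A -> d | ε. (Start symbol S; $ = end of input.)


$ ∈ FOLLOW(S). For each A -> αBβ: add FIRST(β)\{ε} to FOLLOW(B); if β nullable, add FOLLOW(A).
FOLLOW(A) = {$}


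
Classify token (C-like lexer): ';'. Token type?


Pattern: delimiter/punctuation
Type: PUNCTUATION


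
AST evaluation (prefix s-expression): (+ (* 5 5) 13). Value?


Evaluate inner: (* 5 5) = 25
Evaluate root: (+ 25 13) = 38
Result: 38


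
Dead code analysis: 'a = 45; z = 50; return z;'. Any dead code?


a is assigned but never read
Dead: 'a = 45'


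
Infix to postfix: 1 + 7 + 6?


Left to right (same or higher precedence on left)
Postfix: 1 7 + 6 +


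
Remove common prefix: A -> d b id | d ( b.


Common prefix: 'd'
Factored: A -> d A', A' -> b id | ( b


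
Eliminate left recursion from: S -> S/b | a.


Left-recursive alternatives: S/b; non-recursive: a
Introduce S': S -> aS', S' -> /bS' | ε


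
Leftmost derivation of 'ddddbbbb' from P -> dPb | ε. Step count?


Derivation: P => dPb => ddPbb => dddPbbb => ddddPbbbb => ddddbbbb
Steps: 5


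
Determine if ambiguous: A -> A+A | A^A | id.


'id+id^id' has two parse trees (no precedence encoded between + and ^)
Ambiguous


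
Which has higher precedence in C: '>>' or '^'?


'>>' is shift (level 8); '^' is bitwise XOR (level 4)
Higher level binds tighter
'>>' has higher precedence than '^'


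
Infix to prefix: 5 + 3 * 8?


'*' binds tighter: tree is (+ 5 (* 3 8))
Prefix: + 5 * 3 8


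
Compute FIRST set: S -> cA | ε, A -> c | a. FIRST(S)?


Per alternative of S: FIRST(cA) = {c}; FIRST(ε) = {ε}
FIRST(S) = {c, ε}
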